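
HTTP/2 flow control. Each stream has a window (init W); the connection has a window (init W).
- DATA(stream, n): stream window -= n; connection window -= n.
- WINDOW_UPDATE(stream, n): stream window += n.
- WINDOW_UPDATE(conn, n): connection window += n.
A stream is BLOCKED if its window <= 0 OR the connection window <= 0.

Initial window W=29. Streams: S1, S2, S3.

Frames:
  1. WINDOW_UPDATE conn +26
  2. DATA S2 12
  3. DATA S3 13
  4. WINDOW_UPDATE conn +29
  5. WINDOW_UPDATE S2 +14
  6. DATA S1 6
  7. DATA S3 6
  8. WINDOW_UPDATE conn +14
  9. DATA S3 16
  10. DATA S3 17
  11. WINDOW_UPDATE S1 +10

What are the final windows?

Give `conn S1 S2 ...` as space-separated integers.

Op 1: conn=55 S1=29 S2=29 S3=29 blocked=[]
Op 2: conn=43 S1=29 S2=17 S3=29 blocked=[]
Op 3: conn=30 S1=29 S2=17 S3=16 blocked=[]
Op 4: conn=59 S1=29 S2=17 S3=16 blocked=[]
Op 5: conn=59 S1=29 S2=31 S3=16 blocked=[]
Op 6: conn=53 S1=23 S2=31 S3=16 blocked=[]
Op 7: conn=47 S1=23 S2=31 S3=10 blocked=[]
Op 8: conn=61 S1=23 S2=31 S3=10 blocked=[]
Op 9: conn=45 S1=23 S2=31 S3=-6 blocked=[3]
Op 10: conn=28 S1=23 S2=31 S3=-23 blocked=[3]
Op 11: conn=28 S1=33 S2=31 S3=-23 blocked=[3]

Answer: 28 33 31 -23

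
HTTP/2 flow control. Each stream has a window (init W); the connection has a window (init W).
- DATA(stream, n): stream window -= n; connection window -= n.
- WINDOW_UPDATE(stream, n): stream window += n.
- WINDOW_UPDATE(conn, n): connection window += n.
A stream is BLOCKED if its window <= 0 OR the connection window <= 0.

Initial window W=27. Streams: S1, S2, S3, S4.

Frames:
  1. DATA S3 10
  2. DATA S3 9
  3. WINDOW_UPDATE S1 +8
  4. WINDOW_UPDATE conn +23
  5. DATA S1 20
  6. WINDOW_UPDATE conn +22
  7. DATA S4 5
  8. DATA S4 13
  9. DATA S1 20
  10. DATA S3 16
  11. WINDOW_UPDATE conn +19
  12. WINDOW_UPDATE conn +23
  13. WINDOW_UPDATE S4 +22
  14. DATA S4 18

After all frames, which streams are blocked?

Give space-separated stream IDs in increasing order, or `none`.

Op 1: conn=17 S1=27 S2=27 S3=17 S4=27 blocked=[]
Op 2: conn=8 S1=27 S2=27 S3=8 S4=27 blocked=[]
Op 3: conn=8 S1=35 S2=27 S3=8 S4=27 blocked=[]
Op 4: conn=31 S1=35 S2=27 S3=8 S4=27 blocked=[]
Op 5: conn=11 S1=15 S2=27 S3=8 S4=27 blocked=[]
Op 6: conn=33 S1=15 S2=27 S3=8 S4=27 blocked=[]
Op 7: conn=28 S1=15 S2=27 S3=8 S4=22 blocked=[]
Op 8: conn=15 S1=15 S2=27 S3=8 S4=9 blocked=[]
Op 9: conn=-5 S1=-5 S2=27 S3=8 S4=9 blocked=[1, 2, 3, 4]
Op 10: conn=-21 S1=-5 S2=27 S3=-8 S4=9 blocked=[1, 2, 3, 4]
Op 11: conn=-2 S1=-5 S2=27 S3=-8 S4=9 blocked=[1, 2, 3, 4]
Op 12: conn=21 S1=-5 S2=27 S3=-8 S4=9 blocked=[1, 3]
Op 13: conn=21 S1=-5 S2=27 S3=-8 S4=31 blocked=[1, 3]
Op 14: conn=3 S1=-5 S2=27 S3=-8 S4=13 blocked=[1, 3]

Answer: S1 S3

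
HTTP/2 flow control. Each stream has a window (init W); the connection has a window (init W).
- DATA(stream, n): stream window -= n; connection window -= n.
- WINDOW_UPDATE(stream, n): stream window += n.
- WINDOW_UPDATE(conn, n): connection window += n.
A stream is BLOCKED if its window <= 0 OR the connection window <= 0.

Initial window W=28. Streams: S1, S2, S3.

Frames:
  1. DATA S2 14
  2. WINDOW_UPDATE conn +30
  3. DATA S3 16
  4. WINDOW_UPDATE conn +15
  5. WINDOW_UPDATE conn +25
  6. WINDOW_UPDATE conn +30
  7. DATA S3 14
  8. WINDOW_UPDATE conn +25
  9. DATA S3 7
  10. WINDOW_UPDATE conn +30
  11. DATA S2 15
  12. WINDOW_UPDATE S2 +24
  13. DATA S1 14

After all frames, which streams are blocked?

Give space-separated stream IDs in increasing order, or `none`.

Op 1: conn=14 S1=28 S2=14 S3=28 blocked=[]
Op 2: conn=44 S1=28 S2=14 S3=28 blocked=[]
Op 3: conn=28 S1=28 S2=14 S3=12 blocked=[]
Op 4: conn=43 S1=28 S2=14 S3=12 blocked=[]
Op 5: conn=68 S1=28 S2=14 S3=12 blocked=[]
Op 6: conn=98 S1=28 S2=14 S3=12 blocked=[]
Op 7: conn=84 S1=28 S2=14 S3=-2 blocked=[3]
Op 8: conn=109 S1=28 S2=14 S3=-2 blocked=[3]
Op 9: conn=102 S1=28 S2=14 S3=-9 blocked=[3]
Op 10: conn=132 S1=28 S2=14 S3=-9 blocked=[3]
Op 11: conn=117 S1=28 S2=-1 S3=-9 blocked=[2, 3]
Op 12: conn=117 S1=28 S2=23 S3=-9 blocked=[3]
Op 13: conn=103 S1=14 S2=23 S3=-9 blocked=[3]

Answer: S3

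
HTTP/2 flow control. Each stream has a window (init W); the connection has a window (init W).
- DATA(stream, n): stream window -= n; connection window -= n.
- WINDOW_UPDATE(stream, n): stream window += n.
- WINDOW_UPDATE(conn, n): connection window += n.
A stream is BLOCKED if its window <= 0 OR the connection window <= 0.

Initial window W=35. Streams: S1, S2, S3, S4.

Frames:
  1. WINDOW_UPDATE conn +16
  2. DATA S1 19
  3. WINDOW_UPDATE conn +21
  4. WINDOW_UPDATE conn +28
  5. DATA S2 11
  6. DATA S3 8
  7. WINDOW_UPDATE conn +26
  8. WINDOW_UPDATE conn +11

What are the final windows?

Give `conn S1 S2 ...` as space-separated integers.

Op 1: conn=51 S1=35 S2=35 S3=35 S4=35 blocked=[]
Op 2: conn=32 S1=16 S2=35 S3=35 S4=35 blocked=[]
Op 3: conn=53 S1=16 S2=35 S3=35 S4=35 blocked=[]
Op 4: conn=81 S1=16 S2=35 S3=35 S4=35 blocked=[]
Op 5: conn=70 S1=16 S2=24 S3=35 S4=35 blocked=[]
Op 6: conn=62 S1=16 S2=24 S3=27 S4=35 blocked=[]
Op 7: conn=88 S1=16 S2=24 S3=27 S4=35 blocked=[]
Op 8: conn=99 S1=16 S2=24 S3=27 S4=35 blocked=[]

Answer: 99 16 24 27 35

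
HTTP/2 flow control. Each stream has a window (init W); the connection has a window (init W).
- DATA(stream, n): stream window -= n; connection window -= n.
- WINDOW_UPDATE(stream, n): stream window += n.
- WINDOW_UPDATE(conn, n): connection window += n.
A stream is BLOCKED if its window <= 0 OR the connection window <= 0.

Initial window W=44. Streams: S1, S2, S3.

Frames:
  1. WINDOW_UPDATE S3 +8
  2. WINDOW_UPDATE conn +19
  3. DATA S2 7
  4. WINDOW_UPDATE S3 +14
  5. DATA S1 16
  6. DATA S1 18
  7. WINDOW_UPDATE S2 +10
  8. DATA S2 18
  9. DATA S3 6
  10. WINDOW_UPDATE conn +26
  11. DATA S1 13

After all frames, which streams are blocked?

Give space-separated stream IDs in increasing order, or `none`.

Op 1: conn=44 S1=44 S2=44 S3=52 blocked=[]
Op 2: conn=63 S1=44 S2=44 S3=52 blocked=[]
Op 3: conn=56 S1=44 S2=37 S3=52 blocked=[]
Op 4: conn=56 S1=44 S2=37 S3=66 blocked=[]
Op 5: conn=40 S1=28 S2=37 S3=66 blocked=[]
Op 6: conn=22 S1=10 S2=37 S3=66 blocked=[]
Op 7: conn=22 S1=10 S2=47 S3=66 blocked=[]
Op 8: conn=4 S1=10 S2=29 S3=66 blocked=[]
Op 9: conn=-2 S1=10 S2=29 S3=60 blocked=[1, 2, 3]
Op 10: conn=24 S1=10 S2=29 S3=60 blocked=[]
Op 11: conn=11 S1=-3 S2=29 S3=60 blocked=[1]

Answer: S1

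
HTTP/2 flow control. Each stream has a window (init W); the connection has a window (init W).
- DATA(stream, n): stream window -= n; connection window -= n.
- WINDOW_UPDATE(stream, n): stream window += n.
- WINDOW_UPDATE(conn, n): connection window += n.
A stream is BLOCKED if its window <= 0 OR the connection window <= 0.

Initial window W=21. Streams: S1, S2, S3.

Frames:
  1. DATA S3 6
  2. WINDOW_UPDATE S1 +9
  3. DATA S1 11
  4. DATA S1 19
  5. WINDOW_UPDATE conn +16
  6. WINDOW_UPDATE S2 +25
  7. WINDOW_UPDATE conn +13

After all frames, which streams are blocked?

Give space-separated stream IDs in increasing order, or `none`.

Answer: S1

Derivation:
Op 1: conn=15 S1=21 S2=21 S3=15 blocked=[]
Op 2: conn=15 S1=30 S2=21 S3=15 blocked=[]
Op 3: conn=4 S1=19 S2=21 S3=15 blocked=[]
Op 4: conn=-15 S1=0 S2=21 S3=15 blocked=[1, 2, 3]
Op 5: conn=1 S1=0 S2=21 S3=15 blocked=[1]
Op 6: conn=1 S1=0 S2=46 S3=15 blocked=[1]
Op 7: conn=14 S1=0 S2=46 S3=15 blocked=[1]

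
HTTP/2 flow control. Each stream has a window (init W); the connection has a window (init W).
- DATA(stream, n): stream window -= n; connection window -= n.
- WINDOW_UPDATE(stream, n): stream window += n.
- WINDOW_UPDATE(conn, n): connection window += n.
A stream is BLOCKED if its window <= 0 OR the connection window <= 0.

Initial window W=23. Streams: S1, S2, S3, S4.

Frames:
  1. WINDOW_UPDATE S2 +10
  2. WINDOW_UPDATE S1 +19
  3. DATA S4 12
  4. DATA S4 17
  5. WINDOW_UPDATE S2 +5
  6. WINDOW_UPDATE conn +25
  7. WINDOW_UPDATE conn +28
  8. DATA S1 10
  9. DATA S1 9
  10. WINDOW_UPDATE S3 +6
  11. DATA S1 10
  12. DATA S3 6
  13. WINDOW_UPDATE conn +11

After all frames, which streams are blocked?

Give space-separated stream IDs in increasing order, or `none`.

Op 1: conn=23 S1=23 S2=33 S3=23 S4=23 blocked=[]
Op 2: conn=23 S1=42 S2=33 S3=23 S4=23 blocked=[]
Op 3: conn=11 S1=42 S2=33 S3=23 S4=11 blocked=[]
Op 4: conn=-6 S1=42 S2=33 S3=23 S4=-6 blocked=[1, 2, 3, 4]
Op 5: conn=-6 S1=42 S2=38 S3=23 S4=-6 blocked=[1, 2, 3, 4]
Op 6: conn=19 S1=42 S2=38 S3=23 S4=-6 blocked=[4]
Op 7: conn=47 S1=42 S2=38 S3=23 S4=-6 blocked=[4]
Op 8: conn=37 S1=32 S2=38 S3=23 S4=-6 blocked=[4]
Op 9: conn=28 S1=23 S2=38 S3=23 S4=-6 blocked=[4]
Op 10: conn=28 S1=23 S2=38 S3=29 S4=-6 blocked=[4]
Op 11: conn=18 S1=13 S2=38 S3=29 S4=-6 blocked=[4]
Op 12: conn=12 S1=13 S2=38 S3=23 S4=-6 blocked=[4]
Op 13: conn=23 S1=13 S2=38 S3=23 S4=-6 blocked=[4]

Answer: S4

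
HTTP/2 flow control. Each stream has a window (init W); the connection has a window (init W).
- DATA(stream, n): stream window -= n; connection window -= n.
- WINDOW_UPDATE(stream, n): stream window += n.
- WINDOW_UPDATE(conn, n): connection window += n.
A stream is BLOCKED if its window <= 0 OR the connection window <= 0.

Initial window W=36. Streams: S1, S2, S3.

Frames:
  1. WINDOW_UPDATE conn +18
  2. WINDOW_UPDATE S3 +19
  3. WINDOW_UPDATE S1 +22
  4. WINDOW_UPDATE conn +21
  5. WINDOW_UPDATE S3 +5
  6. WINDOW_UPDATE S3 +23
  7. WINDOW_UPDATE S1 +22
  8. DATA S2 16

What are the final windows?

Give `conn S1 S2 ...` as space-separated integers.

Op 1: conn=54 S1=36 S2=36 S3=36 blocked=[]
Op 2: conn=54 S1=36 S2=36 S3=55 blocked=[]
Op 3: conn=54 S1=58 S2=36 S3=55 blocked=[]
Op 4: conn=75 S1=58 S2=36 S3=55 blocked=[]
Op 5: conn=75 S1=58 S2=36 S3=60 blocked=[]
Op 6: conn=75 S1=58 S2=36 S3=83 blocked=[]
Op 7: conn=75 S1=80 S2=36 S3=83 blocked=[]
Op 8: conn=59 S1=80 S2=20 S3=83 blocked=[]

Answer: 59 80 20 83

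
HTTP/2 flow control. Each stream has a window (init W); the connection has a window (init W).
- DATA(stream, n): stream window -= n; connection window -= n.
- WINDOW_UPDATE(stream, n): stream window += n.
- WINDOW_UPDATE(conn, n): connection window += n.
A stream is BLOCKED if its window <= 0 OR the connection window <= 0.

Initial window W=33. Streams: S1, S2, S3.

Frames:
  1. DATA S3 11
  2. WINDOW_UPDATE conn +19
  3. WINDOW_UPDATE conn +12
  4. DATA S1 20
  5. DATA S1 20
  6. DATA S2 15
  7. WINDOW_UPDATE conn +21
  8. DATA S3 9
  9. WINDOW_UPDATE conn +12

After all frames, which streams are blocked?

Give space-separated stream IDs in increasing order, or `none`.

Op 1: conn=22 S1=33 S2=33 S3=22 blocked=[]
Op 2: conn=41 S1=33 S2=33 S3=22 blocked=[]
Op 3: conn=53 S1=33 S2=33 S3=22 blocked=[]
Op 4: conn=33 S1=13 S2=33 S3=22 blocked=[]
Op 5: conn=13 S1=-7 S2=33 S3=22 blocked=[1]
Op 6: conn=-2 S1=-7 S2=18 S3=22 blocked=[1, 2, 3]
Op 7: conn=19 S1=-7 S2=18 S3=22 blocked=[1]
Op 8: conn=10 S1=-7 S2=18 S3=13 blocked=[1]
Op 9: conn=22 S1=-7 S2=18 S3=13 blocked=[1]

Answer: S1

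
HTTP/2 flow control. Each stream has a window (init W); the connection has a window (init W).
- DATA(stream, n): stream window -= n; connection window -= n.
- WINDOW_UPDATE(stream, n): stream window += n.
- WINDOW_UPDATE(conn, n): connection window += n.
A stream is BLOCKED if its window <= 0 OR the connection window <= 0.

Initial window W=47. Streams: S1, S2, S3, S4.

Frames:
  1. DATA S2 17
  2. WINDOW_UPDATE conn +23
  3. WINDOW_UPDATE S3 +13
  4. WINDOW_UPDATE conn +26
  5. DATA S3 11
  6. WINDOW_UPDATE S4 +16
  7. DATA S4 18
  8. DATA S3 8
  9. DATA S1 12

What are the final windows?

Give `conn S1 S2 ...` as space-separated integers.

Op 1: conn=30 S1=47 S2=30 S3=47 S4=47 blocked=[]
Op 2: conn=53 S1=47 S2=30 S3=47 S4=47 blocked=[]
Op 3: conn=53 S1=47 S2=30 S3=60 S4=47 blocked=[]
Op 4: conn=79 S1=47 S2=30 S3=60 S4=47 blocked=[]
Op 5: conn=68 S1=47 S2=30 S3=49 S4=47 blocked=[]
Op 6: conn=68 S1=47 S2=30 S3=49 S4=63 blocked=[]
Op 7: conn=50 S1=47 S2=30 S3=49 S4=45 blocked=[]
Op 8: conn=42 S1=47 S2=30 S3=41 S4=45 blocked=[]
Op 9: conn=30 S1=35 S2=30 S3=41 S4=45 blocked=[]

Answer: 30 35 30 41 45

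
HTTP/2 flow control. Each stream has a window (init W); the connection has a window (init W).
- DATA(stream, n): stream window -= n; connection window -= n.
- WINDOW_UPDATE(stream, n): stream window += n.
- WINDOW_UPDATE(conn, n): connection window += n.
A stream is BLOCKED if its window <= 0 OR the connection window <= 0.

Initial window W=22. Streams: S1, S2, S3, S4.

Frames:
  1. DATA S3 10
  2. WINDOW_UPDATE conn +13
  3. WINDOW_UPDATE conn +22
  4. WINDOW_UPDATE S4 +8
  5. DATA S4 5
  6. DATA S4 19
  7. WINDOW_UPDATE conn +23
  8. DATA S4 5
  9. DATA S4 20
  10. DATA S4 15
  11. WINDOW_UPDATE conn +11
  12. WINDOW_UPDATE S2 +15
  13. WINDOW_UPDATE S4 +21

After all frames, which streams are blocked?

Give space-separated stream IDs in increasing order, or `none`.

Op 1: conn=12 S1=22 S2=22 S3=12 S4=22 blocked=[]
Op 2: conn=25 S1=22 S2=22 S3=12 S4=22 blocked=[]
Op 3: conn=47 S1=22 S2=22 S3=12 S4=22 blocked=[]
Op 4: conn=47 S1=22 S2=22 S3=12 S4=30 blocked=[]
Op 5: conn=42 S1=22 S2=22 S3=12 S4=25 blocked=[]
Op 6: conn=23 S1=22 S2=22 S3=12 S4=6 blocked=[]
Op 7: conn=46 S1=22 S2=22 S3=12 S4=6 blocked=[]
Op 8: conn=41 S1=22 S2=22 S3=12 S4=1 blocked=[]
Op 9: conn=21 S1=22 S2=22 S3=12 S4=-19 blocked=[4]
Op 10: conn=6 S1=22 S2=22 S3=12 S4=-34 blocked=[4]
Op 11: conn=17 S1=22 S2=22 S3=12 S4=-34 blocked=[4]
Op 12: conn=17 S1=22 S2=37 S3=12 S4=-34 blocked=[4]
Op 13: conn=17 S1=22 S2=37 S3=12 S4=-13 blocked=[4]

Answer: S4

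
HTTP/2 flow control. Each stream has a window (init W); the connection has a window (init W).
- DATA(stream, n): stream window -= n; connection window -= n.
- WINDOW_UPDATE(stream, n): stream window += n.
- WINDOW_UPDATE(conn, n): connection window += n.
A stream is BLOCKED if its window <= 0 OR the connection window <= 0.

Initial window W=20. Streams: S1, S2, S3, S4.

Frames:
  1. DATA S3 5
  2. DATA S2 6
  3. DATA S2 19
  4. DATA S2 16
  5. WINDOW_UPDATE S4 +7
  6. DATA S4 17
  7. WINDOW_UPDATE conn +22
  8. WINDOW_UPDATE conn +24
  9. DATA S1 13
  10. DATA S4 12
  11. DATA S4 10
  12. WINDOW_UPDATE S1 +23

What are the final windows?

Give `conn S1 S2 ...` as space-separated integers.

Answer: -32 30 -21 15 -12

Derivation:
Op 1: conn=15 S1=20 S2=20 S3=15 S4=20 blocked=[]
Op 2: conn=9 S1=20 S2=14 S3=15 S4=20 blocked=[]
Op 3: conn=-10 S1=20 S2=-5 S3=15 S4=20 blocked=[1, 2, 3, 4]
Op 4: conn=-26 S1=20 S2=-21 S3=15 S4=20 blocked=[1, 2, 3, 4]
Op 5: conn=-26 S1=20 S2=-21 S3=15 S4=27 blocked=[1, 2, 3, 4]
Op 6: conn=-43 S1=20 S2=-21 S3=15 S4=10 blocked=[1, 2, 3, 4]
Op 7: conn=-21 S1=20 S2=-21 S3=15 S4=10 blocked=[1, 2, 3, 4]
Op 8: conn=3 S1=20 S2=-21 S3=15 S4=10 blocked=[2]
Op 9: conn=-10 S1=7 S2=-21 S3=15 S4=10 blocked=[1, 2, 3, 4]
Op 10: conn=-22 S1=7 S2=-21 S3=15 S4=-2 blocked=[1, 2, 3, 4]
Op 11: conn=-32 S1=7 S2=-21 S3=15 S4=-12 blocked=[1, 2, 3, 4]
Op 12: conn=-32 S1=30 S2=-21 S3=15 S4=-12 blocked=[1, 2, 3, 4]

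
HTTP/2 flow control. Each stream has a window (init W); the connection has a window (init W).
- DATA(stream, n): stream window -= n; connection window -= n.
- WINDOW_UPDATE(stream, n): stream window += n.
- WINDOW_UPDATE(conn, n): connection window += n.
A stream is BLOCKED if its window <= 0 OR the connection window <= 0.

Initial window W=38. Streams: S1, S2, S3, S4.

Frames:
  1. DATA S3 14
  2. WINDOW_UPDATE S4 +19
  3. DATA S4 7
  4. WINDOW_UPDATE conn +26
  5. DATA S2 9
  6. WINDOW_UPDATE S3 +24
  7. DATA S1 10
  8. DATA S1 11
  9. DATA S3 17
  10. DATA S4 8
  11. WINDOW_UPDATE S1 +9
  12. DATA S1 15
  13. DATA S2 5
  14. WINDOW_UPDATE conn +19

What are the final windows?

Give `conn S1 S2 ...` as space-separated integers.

Answer: -13 11 24 31 42

Derivation:
Op 1: conn=24 S1=38 S2=38 S3=24 S4=38 blocked=[]
Op 2: conn=24 S1=38 S2=38 S3=24 S4=57 blocked=[]
Op 3: conn=17 S1=38 S2=38 S3=24 S4=50 blocked=[]
Op 4: conn=43 S1=38 S2=38 S3=24 S4=50 blocked=[]
Op 5: conn=34 S1=38 S2=29 S3=24 S4=50 blocked=[]
Op 6: conn=34 S1=38 S2=29 S3=48 S4=50 blocked=[]
Op 7: conn=24 S1=28 S2=29 S3=48 S4=50 blocked=[]
Op 8: conn=13 S1=17 S2=29 S3=48 S4=50 blocked=[]
Op 9: conn=-4 S1=17 S2=29 S3=31 S4=50 blocked=[1, 2, 3, 4]
Op 10: conn=-12 S1=17 S2=29 S3=31 S4=42 blocked=[1, 2, 3, 4]
Op 11: conn=-12 S1=26 S2=29 S3=31 S4=42 blocked=[1, 2, 3, 4]
Op 12: conn=-27 S1=11 S2=29 S3=31 S4=42 blocked=[1, 2, 3, 4]
Op 13: conn=-32 S1=11 S2=24 S3=31 S4=42 blocked=[1, 2, 3, 4]
Op 14: conn=-13 S1=11 S2=24 S3=31 S4=42 blocked=[1, 2, 3, 4]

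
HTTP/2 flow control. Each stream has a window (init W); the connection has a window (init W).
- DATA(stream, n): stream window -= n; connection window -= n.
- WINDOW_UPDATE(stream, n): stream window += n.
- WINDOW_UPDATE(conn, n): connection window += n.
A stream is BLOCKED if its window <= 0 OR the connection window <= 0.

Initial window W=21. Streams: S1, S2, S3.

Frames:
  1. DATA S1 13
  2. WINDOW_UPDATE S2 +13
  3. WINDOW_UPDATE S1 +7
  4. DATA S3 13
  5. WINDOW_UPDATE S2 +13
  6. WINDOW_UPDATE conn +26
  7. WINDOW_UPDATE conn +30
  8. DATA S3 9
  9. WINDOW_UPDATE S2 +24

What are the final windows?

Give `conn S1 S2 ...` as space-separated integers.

Answer: 42 15 71 -1

Derivation:
Op 1: conn=8 S1=8 S2=21 S3=21 blocked=[]
Op 2: conn=8 S1=8 S2=34 S3=21 blocked=[]
Op 3: conn=8 S1=15 S2=34 S3=21 blocked=[]
Op 4: conn=-5 S1=15 S2=34 S3=8 blocked=[1, 2, 3]
Op 5: conn=-5 S1=15 S2=47 S3=8 blocked=[1, 2, 3]
Op 6: conn=21 S1=15 S2=47 S3=8 blocked=[]
Op 7: conn=51 S1=15 S2=47 S3=8 blocked=[]
Op 8: conn=42 S1=15 S2=47 S3=-1 blocked=[3]
Op 9: conn=42 S1=15 S2=71 S3=-1 blocked=[3]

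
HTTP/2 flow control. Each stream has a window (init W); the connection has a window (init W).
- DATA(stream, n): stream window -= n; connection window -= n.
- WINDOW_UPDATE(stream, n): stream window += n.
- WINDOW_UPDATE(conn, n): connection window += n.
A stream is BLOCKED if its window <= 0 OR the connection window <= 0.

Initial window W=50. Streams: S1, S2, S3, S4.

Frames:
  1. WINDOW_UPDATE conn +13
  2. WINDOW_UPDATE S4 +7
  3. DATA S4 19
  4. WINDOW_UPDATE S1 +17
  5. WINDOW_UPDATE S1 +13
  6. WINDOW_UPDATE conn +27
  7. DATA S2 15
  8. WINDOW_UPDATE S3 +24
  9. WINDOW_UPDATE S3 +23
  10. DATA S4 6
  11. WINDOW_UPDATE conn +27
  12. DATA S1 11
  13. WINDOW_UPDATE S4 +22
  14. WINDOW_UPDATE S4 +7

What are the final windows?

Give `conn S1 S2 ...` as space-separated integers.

Answer: 66 69 35 97 61

Derivation:
Op 1: conn=63 S1=50 S2=50 S3=50 S4=50 blocked=[]
Op 2: conn=63 S1=50 S2=50 S3=50 S4=57 blocked=[]
Op 3: conn=44 S1=50 S2=50 S3=50 S4=38 blocked=[]
Op 4: conn=44 S1=67 S2=50 S3=50 S4=38 blocked=[]
Op 5: conn=44 S1=80 S2=50 S3=50 S4=38 blocked=[]
Op 6: conn=71 S1=80 S2=50 S3=50 S4=38 blocked=[]
Op 7: conn=56 S1=80 S2=35 S3=50 S4=38 blocked=[]
Op 8: conn=56 S1=80 S2=35 S3=74 S4=38 blocked=[]
Op 9: conn=56 S1=80 S2=35 S3=97 S4=38 blocked=[]
Op 10: conn=50 S1=80 S2=35 S3=97 S4=32 blocked=[]
Op 11: conn=77 S1=80 S2=35 S3=97 S4=32 blocked=[]
Op 12: conn=66 S1=69 S2=35 S3=97 S4=32 blocked=[]
Op 13: conn=66 S1=69 S2=35 S3=97 S4=54 blocked=[]
Op 14: conn=66 S1=69 S2=35 S3=97 S4=61 blocked=[]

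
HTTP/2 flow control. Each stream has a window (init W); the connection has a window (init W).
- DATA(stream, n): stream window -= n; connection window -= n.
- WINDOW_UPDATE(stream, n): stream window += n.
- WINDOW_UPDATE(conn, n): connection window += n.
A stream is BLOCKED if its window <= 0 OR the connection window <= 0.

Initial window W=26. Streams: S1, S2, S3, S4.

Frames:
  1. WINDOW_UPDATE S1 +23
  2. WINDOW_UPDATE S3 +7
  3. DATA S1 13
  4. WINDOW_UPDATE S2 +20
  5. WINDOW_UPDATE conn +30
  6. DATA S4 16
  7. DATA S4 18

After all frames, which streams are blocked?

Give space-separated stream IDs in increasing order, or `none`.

Op 1: conn=26 S1=49 S2=26 S3=26 S4=26 blocked=[]
Op 2: conn=26 S1=49 S2=26 S3=33 S4=26 blocked=[]
Op 3: conn=13 S1=36 S2=26 S3=33 S4=26 blocked=[]
Op 4: conn=13 S1=36 S2=46 S3=33 S4=26 blocked=[]
Op 5: conn=43 S1=36 S2=46 S3=33 S4=26 blocked=[]
Op 6: conn=27 S1=36 S2=46 S3=33 S4=10 blocked=[]
Op 7: conn=9 S1=36 S2=46 S3=33 S4=-8 blocked=[4]

Answer: S4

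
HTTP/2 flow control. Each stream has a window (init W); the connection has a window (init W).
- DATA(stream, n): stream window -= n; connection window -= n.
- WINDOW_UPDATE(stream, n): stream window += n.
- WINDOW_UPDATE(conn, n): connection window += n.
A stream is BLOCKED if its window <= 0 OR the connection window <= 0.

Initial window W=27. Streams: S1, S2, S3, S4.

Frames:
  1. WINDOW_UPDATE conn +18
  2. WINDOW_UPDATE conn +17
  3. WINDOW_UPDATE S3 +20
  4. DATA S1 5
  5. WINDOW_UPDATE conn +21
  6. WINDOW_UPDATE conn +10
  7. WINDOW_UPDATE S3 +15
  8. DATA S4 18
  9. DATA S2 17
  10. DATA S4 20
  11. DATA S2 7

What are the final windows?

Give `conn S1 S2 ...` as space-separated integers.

Op 1: conn=45 S1=27 S2=27 S3=27 S4=27 blocked=[]
Op 2: conn=62 S1=27 S2=27 S3=27 S4=27 blocked=[]
Op 3: conn=62 S1=27 S2=27 S3=47 S4=27 blocked=[]
Op 4: conn=57 S1=22 S2=27 S3=47 S4=27 blocked=[]
Op 5: conn=78 S1=22 S2=27 S3=47 S4=27 blocked=[]
Op 6: conn=88 S1=22 S2=27 S3=47 S4=27 blocked=[]
Op 7: conn=88 S1=22 S2=27 S3=62 S4=27 blocked=[]
Op 8: conn=70 S1=22 S2=27 S3=62 S4=9 blocked=[]
Op 9: conn=53 S1=22 S2=10 S3=62 S4=9 blocked=[]
Op 10: conn=33 S1=22 S2=10 S3=62 S4=-11 blocked=[4]
Op 11: conn=26 S1=22 S2=3 S3=62 S4=-11 blocked=[4]

Answer: 26 22 3 62 -11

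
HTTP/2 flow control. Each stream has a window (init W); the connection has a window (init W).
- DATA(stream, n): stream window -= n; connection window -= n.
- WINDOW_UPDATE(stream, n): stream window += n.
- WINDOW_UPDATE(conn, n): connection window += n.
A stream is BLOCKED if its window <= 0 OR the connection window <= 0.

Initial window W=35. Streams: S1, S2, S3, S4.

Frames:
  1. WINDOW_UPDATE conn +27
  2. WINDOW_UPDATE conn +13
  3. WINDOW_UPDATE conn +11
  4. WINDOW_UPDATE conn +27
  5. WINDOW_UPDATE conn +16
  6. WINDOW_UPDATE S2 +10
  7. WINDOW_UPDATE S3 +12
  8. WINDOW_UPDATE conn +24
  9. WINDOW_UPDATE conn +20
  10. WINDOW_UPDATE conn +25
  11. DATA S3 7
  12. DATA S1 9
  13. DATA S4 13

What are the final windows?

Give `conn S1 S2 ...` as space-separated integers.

Op 1: conn=62 S1=35 S2=35 S3=35 S4=35 blocked=[]
Op 2: conn=75 S1=35 S2=35 S3=35 S4=35 blocked=[]
Op 3: conn=86 S1=35 S2=35 S3=35 S4=35 blocked=[]
Op 4: conn=113 S1=35 S2=35 S3=35 S4=35 blocked=[]
Op 5: conn=129 S1=35 S2=35 S3=35 S4=35 blocked=[]
Op 6: conn=129 S1=35 S2=45 S3=35 S4=35 blocked=[]
Op 7: conn=129 S1=35 S2=45 S3=47 S4=35 blocked=[]
Op 8: conn=153 S1=35 S2=45 S3=47 S4=35 blocked=[]
Op 9: conn=173 S1=35 S2=45 S3=47 S4=35 blocked=[]
Op 10: conn=198 S1=35 S2=45 S3=47 S4=35 blocked=[]
Op 11: conn=191 S1=35 S2=45 S3=40 S4=35 blocked=[]
Op 12: conn=182 S1=26 S2=45 S3=40 S4=35 blocked=[]
Op 13: conn=169 S1=26 S2=45 S3=40 S4=22 blocked=[]

Answer: 169 26 45 40 22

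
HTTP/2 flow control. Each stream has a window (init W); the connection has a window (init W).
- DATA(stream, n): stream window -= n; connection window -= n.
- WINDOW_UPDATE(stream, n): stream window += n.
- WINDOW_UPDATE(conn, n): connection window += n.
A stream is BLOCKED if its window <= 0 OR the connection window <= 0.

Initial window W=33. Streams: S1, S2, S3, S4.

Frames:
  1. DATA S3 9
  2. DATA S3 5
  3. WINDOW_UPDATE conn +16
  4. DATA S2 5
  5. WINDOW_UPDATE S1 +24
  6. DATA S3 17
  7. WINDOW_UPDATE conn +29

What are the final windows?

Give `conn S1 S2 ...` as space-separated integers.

Answer: 42 57 28 2 33

Derivation:
Op 1: conn=24 S1=33 S2=33 S3=24 S4=33 blocked=[]
Op 2: conn=19 S1=33 S2=33 S3=19 S4=33 blocked=[]
Op 3: conn=35 S1=33 S2=33 S3=19 S4=33 blocked=[]
Op 4: conn=30 S1=33 S2=28 S3=19 S4=33 blocked=[]
Op 5: conn=30 S1=57 S2=28 S3=19 S4=33 blocked=[]
Op 6: conn=13 S1=57 S2=28 S3=2 S4=33 blocked=[]
Op 7: conn=42 S1=57 S2=28 S3=2 S4=33 blocked=[]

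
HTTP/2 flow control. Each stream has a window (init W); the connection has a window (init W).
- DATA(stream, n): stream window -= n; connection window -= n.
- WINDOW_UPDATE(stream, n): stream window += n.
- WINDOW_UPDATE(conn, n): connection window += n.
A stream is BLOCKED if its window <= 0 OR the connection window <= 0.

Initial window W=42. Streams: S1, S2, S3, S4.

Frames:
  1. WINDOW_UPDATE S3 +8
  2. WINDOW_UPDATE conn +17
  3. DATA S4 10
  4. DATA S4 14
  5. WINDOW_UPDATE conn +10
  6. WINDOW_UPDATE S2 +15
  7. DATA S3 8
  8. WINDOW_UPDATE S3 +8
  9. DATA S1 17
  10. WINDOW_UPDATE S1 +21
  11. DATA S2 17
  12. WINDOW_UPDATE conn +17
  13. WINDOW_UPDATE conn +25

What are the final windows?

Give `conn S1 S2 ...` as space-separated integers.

Op 1: conn=42 S1=42 S2=42 S3=50 S4=42 blocked=[]
Op 2: conn=59 S1=42 S2=42 S3=50 S4=42 blocked=[]
Op 3: conn=49 S1=42 S2=42 S3=50 S4=32 blocked=[]
Op 4: conn=35 S1=42 S2=42 S3=50 S4=18 blocked=[]
Op 5: conn=45 S1=42 S2=42 S3=50 S4=18 blocked=[]
Op 6: conn=45 S1=42 S2=57 S3=50 S4=18 blocked=[]
Op 7: conn=37 S1=42 S2=57 S3=42 S4=18 blocked=[]
Op 8: conn=37 S1=42 S2=57 S3=50 S4=18 blocked=[]
Op 9: conn=20 S1=25 S2=57 S3=50 S4=18 blocked=[]
Op 10: conn=20 S1=46 S2=57 S3=50 S4=18 blocked=[]
Op 11: conn=3 S1=46 S2=40 S3=50 S4=18 blocked=[]
Op 12: conn=20 S1=46 S2=40 S3=50 S4=18 blocked=[]
Op 13: conn=45 S1=46 S2=40 S3=50 S4=18 blocked=[]

Answer: 45 46 40 50 18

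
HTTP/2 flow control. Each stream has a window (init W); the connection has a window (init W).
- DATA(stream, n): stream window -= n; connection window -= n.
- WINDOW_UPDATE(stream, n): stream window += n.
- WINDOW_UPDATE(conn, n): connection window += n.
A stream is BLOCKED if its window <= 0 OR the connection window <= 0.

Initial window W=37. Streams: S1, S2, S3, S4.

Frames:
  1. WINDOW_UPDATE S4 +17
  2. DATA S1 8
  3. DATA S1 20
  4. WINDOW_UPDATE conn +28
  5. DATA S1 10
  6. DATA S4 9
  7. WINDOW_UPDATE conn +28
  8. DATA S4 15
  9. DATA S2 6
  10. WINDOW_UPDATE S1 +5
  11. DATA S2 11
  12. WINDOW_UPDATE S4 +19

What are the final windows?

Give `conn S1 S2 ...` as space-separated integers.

Op 1: conn=37 S1=37 S2=37 S3=37 S4=54 blocked=[]
Op 2: conn=29 S1=29 S2=37 S3=37 S4=54 blocked=[]
Op 3: conn=9 S1=9 S2=37 S3=37 S4=54 blocked=[]
Op 4: conn=37 S1=9 S2=37 S3=37 S4=54 blocked=[]
Op 5: conn=27 S1=-1 S2=37 S3=37 S4=54 blocked=[1]
Op 6: conn=18 S1=-1 S2=37 S3=37 S4=45 blocked=[1]
Op 7: conn=46 S1=-1 S2=37 S3=37 S4=45 blocked=[1]
Op 8: conn=31 S1=-1 S2=37 S3=37 S4=30 blocked=[1]
Op 9: conn=25 S1=-1 S2=31 S3=37 S4=30 blocked=[1]
Op 10: conn=25 S1=4 S2=31 S3=37 S4=30 blocked=[]
Op 11: conn=14 S1=4 S2=20 S3=37 S4=30 blocked=[]
Op 12: conn=14 S1=4 S2=20 S3=37 S4=49 blocked=[]

Answer: 14 4 20 37 49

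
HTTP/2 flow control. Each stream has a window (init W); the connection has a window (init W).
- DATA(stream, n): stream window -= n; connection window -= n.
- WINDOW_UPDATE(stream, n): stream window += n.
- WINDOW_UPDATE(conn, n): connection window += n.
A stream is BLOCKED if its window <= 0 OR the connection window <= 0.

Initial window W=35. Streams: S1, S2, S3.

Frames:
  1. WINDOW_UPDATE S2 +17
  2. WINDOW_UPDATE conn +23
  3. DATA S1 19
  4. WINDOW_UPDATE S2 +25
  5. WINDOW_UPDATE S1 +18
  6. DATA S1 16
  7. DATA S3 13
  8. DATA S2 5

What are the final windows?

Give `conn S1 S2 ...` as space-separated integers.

Answer: 5 18 72 22

Derivation:
Op 1: conn=35 S1=35 S2=52 S3=35 blocked=[]
Op 2: conn=58 S1=35 S2=52 S3=35 blocked=[]
Op 3: conn=39 S1=16 S2=52 S3=35 blocked=[]
Op 4: conn=39 S1=16 S2=77 S3=35 blocked=[]
Op 5: conn=39 S1=34 S2=77 S3=35 blocked=[]
Op 6: conn=23 S1=18 S2=77 S3=35 blocked=[]
Op 7: conn=10 S1=18 S2=77 S3=22 blocked=[]
Op 8: conn=5 S1=18 S2=72 S3=22 blocked=[]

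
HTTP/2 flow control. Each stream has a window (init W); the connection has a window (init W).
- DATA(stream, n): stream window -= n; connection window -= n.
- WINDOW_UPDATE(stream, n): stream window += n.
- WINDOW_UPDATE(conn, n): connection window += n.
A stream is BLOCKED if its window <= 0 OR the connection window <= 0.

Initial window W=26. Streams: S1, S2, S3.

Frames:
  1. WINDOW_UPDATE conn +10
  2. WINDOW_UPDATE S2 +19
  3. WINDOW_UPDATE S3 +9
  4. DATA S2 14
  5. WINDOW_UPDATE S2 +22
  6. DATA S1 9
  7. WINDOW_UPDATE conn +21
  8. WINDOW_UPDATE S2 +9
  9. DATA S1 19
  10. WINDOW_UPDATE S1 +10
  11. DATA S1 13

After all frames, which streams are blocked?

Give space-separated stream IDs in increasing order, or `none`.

Answer: S1

Derivation:
Op 1: conn=36 S1=26 S2=26 S3=26 blocked=[]
Op 2: conn=36 S1=26 S2=45 S3=26 blocked=[]
Op 3: conn=36 S1=26 S2=45 S3=35 blocked=[]
Op 4: conn=22 S1=26 S2=31 S3=35 blocked=[]
Op 5: conn=22 S1=26 S2=53 S3=35 blocked=[]
Op 6: conn=13 S1=17 S2=53 S3=35 blocked=[]
Op 7: conn=34 S1=17 S2=53 S3=35 blocked=[]
Op 8: conn=34 S1=17 S2=62 S3=35 blocked=[]
Op 9: conn=15 S1=-2 S2=62 S3=35 blocked=[1]
Op 10: conn=15 S1=8 S2=62 S3=35 blocked=[]
Op 11: conn=2 S1=-5 S2=62 S3=35 blocked=[1]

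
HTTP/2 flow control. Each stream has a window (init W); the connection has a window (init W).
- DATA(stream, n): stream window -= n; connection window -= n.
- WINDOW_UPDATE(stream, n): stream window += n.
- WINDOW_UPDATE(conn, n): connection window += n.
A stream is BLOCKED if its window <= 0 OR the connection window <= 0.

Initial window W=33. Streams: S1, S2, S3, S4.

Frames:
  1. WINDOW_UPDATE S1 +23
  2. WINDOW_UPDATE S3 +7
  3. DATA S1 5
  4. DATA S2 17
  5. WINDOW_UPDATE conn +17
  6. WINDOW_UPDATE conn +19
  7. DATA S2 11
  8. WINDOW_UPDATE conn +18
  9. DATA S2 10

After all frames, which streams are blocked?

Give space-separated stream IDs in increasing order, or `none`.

Op 1: conn=33 S1=56 S2=33 S3=33 S4=33 blocked=[]
Op 2: conn=33 S1=56 S2=33 S3=40 S4=33 blocked=[]
Op 3: conn=28 S1=51 S2=33 S3=40 S4=33 blocked=[]
Op 4: conn=11 S1=51 S2=16 S3=40 S4=33 blocked=[]
Op 5: conn=28 S1=51 S2=16 S3=40 S4=33 blocked=[]
Op 6: conn=47 S1=51 S2=16 S3=40 S4=33 blocked=[]
Op 7: conn=36 S1=51 S2=5 S3=40 S4=33 blocked=[]
Op 8: conn=54 S1=51 S2=5 S3=40 S4=33 blocked=[]
Op 9: conn=44 S1=51 S2=-5 S3=40 S4=33 blocked=[2]

Answer: S2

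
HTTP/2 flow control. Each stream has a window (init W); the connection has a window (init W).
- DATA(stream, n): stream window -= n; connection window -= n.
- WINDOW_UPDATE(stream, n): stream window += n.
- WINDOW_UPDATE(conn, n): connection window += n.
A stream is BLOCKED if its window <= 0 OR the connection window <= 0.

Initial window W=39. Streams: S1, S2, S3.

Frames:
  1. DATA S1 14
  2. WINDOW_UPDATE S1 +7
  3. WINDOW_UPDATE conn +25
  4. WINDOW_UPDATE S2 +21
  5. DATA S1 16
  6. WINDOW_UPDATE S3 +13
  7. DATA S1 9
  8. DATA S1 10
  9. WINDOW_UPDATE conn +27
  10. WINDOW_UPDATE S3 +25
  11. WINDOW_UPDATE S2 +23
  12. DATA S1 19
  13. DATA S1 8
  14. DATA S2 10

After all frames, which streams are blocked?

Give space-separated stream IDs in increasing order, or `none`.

Op 1: conn=25 S1=25 S2=39 S3=39 blocked=[]
Op 2: conn=25 S1=32 S2=39 S3=39 blocked=[]
Op 3: conn=50 S1=32 S2=39 S3=39 blocked=[]
Op 4: conn=50 S1=32 S2=60 S3=39 blocked=[]
Op 5: conn=34 S1=16 S2=60 S3=39 blocked=[]
Op 6: conn=34 S1=16 S2=60 S3=52 blocked=[]
Op 7: conn=25 S1=7 S2=60 S3=52 blocked=[]
Op 8: conn=15 S1=-3 S2=60 S3=52 blocked=[1]
Op 9: conn=42 S1=-3 S2=60 S3=52 blocked=[1]
Op 10: conn=42 S1=-3 S2=60 S3=77 blocked=[1]
Op 11: conn=42 S1=-3 S2=83 S3=77 blocked=[1]
Op 12: conn=23 S1=-22 S2=83 S3=77 blocked=[1]
Op 13: conn=15 S1=-30 S2=83 S3=77 blocked=[1]
Op 14: conn=5 S1=-30 S2=73 S3=77 blocked=[1]

Answer: S1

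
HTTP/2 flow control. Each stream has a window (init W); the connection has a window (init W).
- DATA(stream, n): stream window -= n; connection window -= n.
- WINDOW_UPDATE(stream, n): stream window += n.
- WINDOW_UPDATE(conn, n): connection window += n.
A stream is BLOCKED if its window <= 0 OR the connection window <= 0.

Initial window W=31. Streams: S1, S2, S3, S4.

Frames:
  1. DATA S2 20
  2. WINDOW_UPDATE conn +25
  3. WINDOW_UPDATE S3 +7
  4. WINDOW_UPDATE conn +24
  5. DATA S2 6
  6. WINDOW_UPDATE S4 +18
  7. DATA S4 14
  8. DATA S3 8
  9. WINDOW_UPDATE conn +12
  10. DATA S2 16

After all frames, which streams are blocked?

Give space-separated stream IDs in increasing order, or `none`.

Answer: S2

Derivation:
Op 1: conn=11 S1=31 S2=11 S3=31 S4=31 blocked=[]
Op 2: conn=36 S1=31 S2=11 S3=31 S4=31 blocked=[]
Op 3: conn=36 S1=31 S2=11 S3=38 S4=31 blocked=[]
Op 4: conn=60 S1=31 S2=11 S3=38 S4=31 blocked=[]
Op 5: conn=54 S1=31 S2=5 S3=38 S4=31 blocked=[]
Op 6: conn=54 S1=31 S2=5 S3=38 S4=49 blocked=[]
Op 7: conn=40 S1=31 S2=5 S3=38 S4=35 blocked=[]
Op 8: conn=32 S1=31 S2=5 S3=30 S4=35 blocked=[]
Op 9: conn=44 S1=31 S2=5 S3=30 S4=35 blocked=[]
Op 10: conn=28 S1=31 S2=-11 S3=30 S4=35 blocked=[2]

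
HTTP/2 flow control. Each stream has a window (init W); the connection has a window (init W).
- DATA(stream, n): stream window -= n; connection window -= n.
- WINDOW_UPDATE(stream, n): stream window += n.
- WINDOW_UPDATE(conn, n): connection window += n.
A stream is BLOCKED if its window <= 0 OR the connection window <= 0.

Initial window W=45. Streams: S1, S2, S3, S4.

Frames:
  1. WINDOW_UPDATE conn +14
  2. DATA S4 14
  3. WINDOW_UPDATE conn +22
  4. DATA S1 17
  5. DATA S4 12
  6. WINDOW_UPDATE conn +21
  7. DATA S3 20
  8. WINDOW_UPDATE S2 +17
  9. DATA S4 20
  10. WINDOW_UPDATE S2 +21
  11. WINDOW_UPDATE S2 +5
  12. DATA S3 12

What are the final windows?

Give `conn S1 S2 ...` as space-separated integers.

Answer: 7 28 88 13 -1

Derivation:
Op 1: conn=59 S1=45 S2=45 S3=45 S4=45 blocked=[]
Op 2: conn=45 S1=45 S2=45 S3=45 S4=31 blocked=[]
Op 3: conn=67 S1=45 S2=45 S3=45 S4=31 blocked=[]
Op 4: conn=50 S1=28 S2=45 S3=45 S4=31 blocked=[]
Op 5: conn=38 S1=28 S2=45 S3=45 S4=19 blocked=[]
Op 6: conn=59 S1=28 S2=45 S3=45 S4=19 blocked=[]
Op 7: conn=39 S1=28 S2=45 S3=25 S4=19 blocked=[]
Op 8: conn=39 S1=28 S2=62 S3=25 S4=19 blocked=[]
Op 9: conn=19 S1=28 S2=62 S3=25 S4=-1 blocked=[4]
Op 10: conn=19 S1=28 S2=83 S3=25 S4=-1 blocked=[4]
Op 11: conn=19 S1=28 S2=88 S3=25 S4=-1 blocked=[4]
Op 12: conn=7 S1=28 S2=88 S3=13 S4=-1 blocked=[4]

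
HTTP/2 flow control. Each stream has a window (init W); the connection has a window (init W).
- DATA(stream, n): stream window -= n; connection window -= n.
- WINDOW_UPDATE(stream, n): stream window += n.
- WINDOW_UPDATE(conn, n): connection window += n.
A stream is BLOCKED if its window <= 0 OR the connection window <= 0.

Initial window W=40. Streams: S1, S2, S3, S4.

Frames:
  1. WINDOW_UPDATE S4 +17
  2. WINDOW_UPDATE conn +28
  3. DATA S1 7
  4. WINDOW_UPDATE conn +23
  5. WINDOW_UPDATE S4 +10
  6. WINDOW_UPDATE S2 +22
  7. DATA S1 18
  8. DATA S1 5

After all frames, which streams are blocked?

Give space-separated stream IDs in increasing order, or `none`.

Answer: none

Derivation:
Op 1: conn=40 S1=40 S2=40 S3=40 S4=57 blocked=[]
Op 2: conn=68 S1=40 S2=40 S3=40 S4=57 blocked=[]
Op 3: conn=61 S1=33 S2=40 S3=40 S4=57 blocked=[]
Op 4: conn=84 S1=33 S2=40 S3=40 S4=57 blocked=[]
Op 5: conn=84 S1=33 S2=40 S3=40 S4=67 blocked=[]
Op 6: conn=84 S1=33 S2=62 S3=40 S4=67 blocked=[]
Op 7: conn=66 S1=15 S2=62 S3=40 S4=67 blocked=[]
Op 8: conn=61 S1=10 S2=62 S3=40 S4=67 blocked=[]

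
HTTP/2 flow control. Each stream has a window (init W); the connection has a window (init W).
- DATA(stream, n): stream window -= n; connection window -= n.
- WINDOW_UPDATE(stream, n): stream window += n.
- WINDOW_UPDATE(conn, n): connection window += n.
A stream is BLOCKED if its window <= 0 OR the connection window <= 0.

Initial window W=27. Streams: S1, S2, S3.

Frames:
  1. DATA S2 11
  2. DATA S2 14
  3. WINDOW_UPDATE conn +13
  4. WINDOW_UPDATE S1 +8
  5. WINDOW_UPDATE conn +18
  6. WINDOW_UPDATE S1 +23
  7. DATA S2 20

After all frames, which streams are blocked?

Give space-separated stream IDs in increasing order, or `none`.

Op 1: conn=16 S1=27 S2=16 S3=27 blocked=[]
Op 2: conn=2 S1=27 S2=2 S3=27 blocked=[]
Op 3: conn=15 S1=27 S2=2 S3=27 blocked=[]
Op 4: conn=15 S1=35 S2=2 S3=27 blocked=[]
Op 5: conn=33 S1=35 S2=2 S3=27 blocked=[]
Op 6: conn=33 S1=58 S2=2 S3=27 blocked=[]
Op 7: conn=13 S1=58 S2=-18 S3=27 blocked=[2]

Answer: S2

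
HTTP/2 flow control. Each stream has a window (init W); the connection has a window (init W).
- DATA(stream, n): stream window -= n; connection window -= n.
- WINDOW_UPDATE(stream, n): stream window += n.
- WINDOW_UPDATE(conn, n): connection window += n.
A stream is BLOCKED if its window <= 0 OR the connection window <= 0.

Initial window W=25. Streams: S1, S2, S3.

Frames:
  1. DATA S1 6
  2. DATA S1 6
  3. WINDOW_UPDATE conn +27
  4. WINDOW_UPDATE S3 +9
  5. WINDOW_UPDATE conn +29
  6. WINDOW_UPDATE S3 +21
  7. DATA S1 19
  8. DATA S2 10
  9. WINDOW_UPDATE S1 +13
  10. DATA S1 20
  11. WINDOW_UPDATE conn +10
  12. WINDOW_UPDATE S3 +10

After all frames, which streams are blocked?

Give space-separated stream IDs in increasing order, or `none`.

Answer: S1

Derivation:
Op 1: conn=19 S1=19 S2=25 S3=25 blocked=[]
Op 2: conn=13 S1=13 S2=25 S3=25 blocked=[]
Op 3: conn=40 S1=13 S2=25 S3=25 blocked=[]
Op 4: conn=40 S1=13 S2=25 S3=34 blocked=[]
Op 5: conn=69 S1=13 S2=25 S3=34 blocked=[]
Op 6: conn=69 S1=13 S2=25 S3=55 blocked=[]
Op 7: conn=50 S1=-6 S2=25 S3=55 blocked=[1]
Op 8: conn=40 S1=-6 S2=15 S3=55 blocked=[1]
Op 9: conn=40 S1=7 S2=15 S3=55 blocked=[]
Op 10: conn=20 S1=-13 S2=15 S3=55 blocked=[1]
Op 11: conn=30 S1=-13 S2=15 S3=55 blocked=[1]
Op 12: conn=30 S1=-13 S2=15 S3=65 blocked=[1]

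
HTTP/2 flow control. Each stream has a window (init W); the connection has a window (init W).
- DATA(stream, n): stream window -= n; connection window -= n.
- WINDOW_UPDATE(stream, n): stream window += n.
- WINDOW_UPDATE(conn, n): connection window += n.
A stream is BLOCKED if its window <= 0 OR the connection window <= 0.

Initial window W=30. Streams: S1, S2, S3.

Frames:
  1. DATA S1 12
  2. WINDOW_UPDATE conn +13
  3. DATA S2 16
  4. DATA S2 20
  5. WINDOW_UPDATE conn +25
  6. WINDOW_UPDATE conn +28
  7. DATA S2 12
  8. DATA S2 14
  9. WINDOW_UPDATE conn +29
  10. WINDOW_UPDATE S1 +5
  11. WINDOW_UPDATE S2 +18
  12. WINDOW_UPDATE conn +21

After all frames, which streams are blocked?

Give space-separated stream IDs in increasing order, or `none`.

Op 1: conn=18 S1=18 S2=30 S3=30 blocked=[]
Op 2: conn=31 S1=18 S2=30 S3=30 blocked=[]
Op 3: conn=15 S1=18 S2=14 S3=30 blocked=[]
Op 4: conn=-5 S1=18 S2=-6 S3=30 blocked=[1, 2, 3]
Op 5: conn=20 S1=18 S2=-6 S3=30 blocked=[2]
Op 6: conn=48 S1=18 S2=-6 S3=30 blocked=[2]
Op 7: conn=36 S1=18 S2=-18 S3=30 blocked=[2]
Op 8: conn=22 S1=18 S2=-32 S3=30 blocked=[2]
Op 9: conn=51 S1=18 S2=-32 S3=30 blocked=[2]
Op 10: conn=51 S1=23 S2=-32 S3=30 blocked=[2]
Op 11: conn=51 S1=23 S2=-14 S3=30 blocked=[2]
Op 12: conn=72 S1=23 S2=-14 S3=30 blocked=[2]

Answer: S2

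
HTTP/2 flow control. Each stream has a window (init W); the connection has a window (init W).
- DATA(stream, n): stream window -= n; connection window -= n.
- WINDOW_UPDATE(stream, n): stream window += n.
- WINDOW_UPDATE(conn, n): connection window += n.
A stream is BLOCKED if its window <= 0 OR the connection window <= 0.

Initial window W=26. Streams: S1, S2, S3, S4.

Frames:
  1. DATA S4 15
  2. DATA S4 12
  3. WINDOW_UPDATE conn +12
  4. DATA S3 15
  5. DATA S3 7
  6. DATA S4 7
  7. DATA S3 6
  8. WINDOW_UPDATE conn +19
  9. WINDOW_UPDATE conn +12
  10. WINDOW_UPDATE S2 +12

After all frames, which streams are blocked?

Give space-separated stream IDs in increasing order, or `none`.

Op 1: conn=11 S1=26 S2=26 S3=26 S4=11 blocked=[]
Op 2: conn=-1 S1=26 S2=26 S3=26 S4=-1 blocked=[1, 2, 3, 4]
Op 3: conn=11 S1=26 S2=26 S3=26 S4=-1 blocked=[4]
Op 4: conn=-4 S1=26 S2=26 S3=11 S4=-1 blocked=[1, 2, 3, 4]
Op 5: conn=-11 S1=26 S2=26 S3=4 S4=-1 blocked=[1, 2, 3, 4]
Op 6: conn=-18 S1=26 S2=26 S3=4 S4=-8 blocked=[1, 2, 3, 4]
Op 7: conn=-24 S1=26 S2=26 S3=-2 S4=-8 blocked=[1, 2, 3, 4]
Op 8: conn=-5 S1=26 S2=26 S3=-2 S4=-8 blocked=[1, 2, 3, 4]
Op 9: conn=7 S1=26 S2=26 S3=-2 S4=-8 blocked=[3, 4]
Op 10: conn=7 S1=26 S2=38 S3=-2 S4=-8 blocked=[3, 4]

Answer: S3 S4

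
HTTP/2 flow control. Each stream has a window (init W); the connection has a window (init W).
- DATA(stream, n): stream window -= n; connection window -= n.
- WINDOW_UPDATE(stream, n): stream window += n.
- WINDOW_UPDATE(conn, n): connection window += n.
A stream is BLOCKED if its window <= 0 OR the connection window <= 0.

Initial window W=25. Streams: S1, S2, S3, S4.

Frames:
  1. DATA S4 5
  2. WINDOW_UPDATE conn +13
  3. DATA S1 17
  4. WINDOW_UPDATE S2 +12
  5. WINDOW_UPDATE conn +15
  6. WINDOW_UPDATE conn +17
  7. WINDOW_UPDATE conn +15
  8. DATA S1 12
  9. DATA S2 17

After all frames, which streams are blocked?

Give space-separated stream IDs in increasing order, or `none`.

Answer: S1

Derivation:
Op 1: conn=20 S1=25 S2=25 S3=25 S4=20 blocked=[]
Op 2: conn=33 S1=25 S2=25 S3=25 S4=20 blocked=[]
Op 3: conn=16 S1=8 S2=25 S3=25 S4=20 blocked=[]
Op 4: conn=16 S1=8 S2=37 S3=25 S4=20 blocked=[]
Op 5: conn=31 S1=8 S2=37 S3=25 S4=20 blocked=[]
Op 6: conn=48 S1=8 S2=37 S3=25 S4=20 blocked=[]
Op 7: conn=63 S1=8 S2=37 S3=25 S4=20 blocked=[]
Op 8: conn=51 S1=-4 S2=37 S3=25 S4=20 blocked=[1]
Op 9: conn=34 S1=-4 S2=20 S3=25 S4=20 blocked=[1]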